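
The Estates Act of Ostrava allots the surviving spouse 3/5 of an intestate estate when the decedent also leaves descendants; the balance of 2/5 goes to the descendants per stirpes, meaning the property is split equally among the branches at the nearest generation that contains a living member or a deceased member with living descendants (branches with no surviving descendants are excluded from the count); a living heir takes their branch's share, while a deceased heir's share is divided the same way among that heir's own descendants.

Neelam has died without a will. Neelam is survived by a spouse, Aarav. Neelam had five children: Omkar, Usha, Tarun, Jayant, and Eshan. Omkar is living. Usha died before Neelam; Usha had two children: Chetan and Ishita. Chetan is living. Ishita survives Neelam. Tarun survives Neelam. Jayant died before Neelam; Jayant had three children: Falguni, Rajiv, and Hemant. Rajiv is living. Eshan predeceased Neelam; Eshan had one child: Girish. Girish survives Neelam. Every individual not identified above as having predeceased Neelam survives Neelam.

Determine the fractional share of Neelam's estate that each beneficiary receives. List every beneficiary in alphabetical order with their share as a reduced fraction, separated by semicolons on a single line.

Aarav 3/5; Chetan 1/25; Falguni 2/75; Girish 2/25; Hemant 2/75; Ishita 1/25; Omkar 2/25; Rajiv 2/75; Tarun 2/25

Aarav, as surviving spouse, takes 3/5.
The remaining 2/5 passes to Neelam's descendants per stirpes.
The 2/5 is divided into 5 equal shares of 2/25 among Omkar, Usha, Tarun, Jayant, Eshan.
Omkar is living and takes 2/25.
Usha predeceased; the 2/25 allotted to Usha's branch passes to Usha's issue by representation.
The 2/25 is divided into 2 equal shares of 1/25 among Chetan, Ishita.
Chetan is living and takes 1/25.
Ishita is living and takes 1/25.
Tarun is living and takes 2/25.
Jayant predeceased; the 2/25 allotted to Jayant's branch passes to Jayant's issue by representation.
The 2/25 is divided into 3 equal shares of 2/75 among Falguni, Rajiv, Hemant.
Falguni is living and takes 2/75.
Rajiv is living and takes 2/75.
Hemant is living and takes 2/75.
Eshan predeceased; the 2/25 allotted to Eshan's branch passes to Eshan's issue by representation.
Girish is the sole taker at this level and receives the full 2/25.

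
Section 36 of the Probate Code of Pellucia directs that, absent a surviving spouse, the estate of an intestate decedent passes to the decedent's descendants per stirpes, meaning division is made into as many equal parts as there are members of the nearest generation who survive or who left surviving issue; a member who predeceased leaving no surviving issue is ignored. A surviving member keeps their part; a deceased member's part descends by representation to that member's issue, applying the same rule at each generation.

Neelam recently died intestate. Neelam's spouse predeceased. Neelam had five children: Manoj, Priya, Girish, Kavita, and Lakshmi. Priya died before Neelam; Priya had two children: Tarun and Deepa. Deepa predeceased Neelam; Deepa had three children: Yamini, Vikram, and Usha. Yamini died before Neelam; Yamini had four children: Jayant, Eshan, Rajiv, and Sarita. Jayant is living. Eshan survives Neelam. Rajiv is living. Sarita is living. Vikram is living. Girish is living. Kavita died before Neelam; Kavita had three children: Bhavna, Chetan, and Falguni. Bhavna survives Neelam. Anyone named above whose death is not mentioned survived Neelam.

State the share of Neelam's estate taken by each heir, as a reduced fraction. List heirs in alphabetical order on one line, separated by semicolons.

Bhavna 1/15; Chetan 1/15; Eshan 1/120; Falguni 1/15; Girish 1/5; Jayant 1/120; Lakshmi 1/5; Manoj 1/5; Rajiv 1/120; Sarita 1/120; Tarun 1/10; Usha 1/30; Vikram 1/30

There is no surviving spouse, so the entire estate passes to Neelam's descendants per stirpes.
The estate is divided into 5 equal shares of 1/5 among Manoj, Priya, Girish, Kavita, Lakshmi.
Manoj is living and takes 1/5.
Priya predeceased; the 1/5 allotted to Priya's branch passes to Priya's issue by representation.
The 1/5 is divided into 2 equal shares of 1/10 among Tarun, Deepa.
Tarun is living and takes 1/10.
Deepa predeceased; the 1/10 allotted to Deepa's branch passes to Deepa's issue by representation.
The 1/10 is divided into 3 equal shares of 1/30 among Yamini, Vikram, Usha.
Yamini predeceased; the 1/30 allotted to Yamini's branch passes to Yamini's issue by representation.
The 1/30 is divided into 4 equal shares of 1/120 among Jayant, Eshan, Rajiv, Sarita.
Jayant is living and takes 1/120.
Eshan is living and takes 1/120.
Rajiv is living and takes 1/120.
Sarita is living and takes 1/120.
Vikram is living and takes 1/30.
Usha is living and takes 1/30.
Girish is living and takes 1/5.
Kavita predeceased; the 1/5 allotted to Kavita's branch passes to Kavita's issue by representation.
The 1/5 is divided into 3 equal shares of 1/15 among Bhavna, Chetan, Falguni.
Bhavna is living and takes 1/15.
Chetan is living and takes 1/15.
Falguni is living and takes 1/15.
Lakshmi is living and takes 1/5.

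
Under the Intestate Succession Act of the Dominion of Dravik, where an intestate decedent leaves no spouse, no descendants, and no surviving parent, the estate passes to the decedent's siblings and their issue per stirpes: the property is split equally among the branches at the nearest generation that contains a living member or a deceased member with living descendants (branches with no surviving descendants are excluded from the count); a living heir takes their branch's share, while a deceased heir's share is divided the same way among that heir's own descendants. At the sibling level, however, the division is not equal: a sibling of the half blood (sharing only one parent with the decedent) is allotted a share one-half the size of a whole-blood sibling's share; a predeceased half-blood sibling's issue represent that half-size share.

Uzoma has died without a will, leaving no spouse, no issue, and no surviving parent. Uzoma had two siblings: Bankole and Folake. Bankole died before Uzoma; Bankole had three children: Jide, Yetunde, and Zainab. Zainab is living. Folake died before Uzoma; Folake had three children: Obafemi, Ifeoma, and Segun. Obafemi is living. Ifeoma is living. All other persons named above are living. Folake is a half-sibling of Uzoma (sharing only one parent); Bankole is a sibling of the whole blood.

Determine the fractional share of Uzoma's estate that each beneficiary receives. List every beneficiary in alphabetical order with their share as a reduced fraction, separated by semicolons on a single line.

No spouse, descendants, or parent survives, so the estate passes to Uzoma's siblings per stirpes.
Half-blood siblings count for one-half the weight of whole-blood siblings at the initial division.
Dividing 1 in proportion to weights (total weight 3/2): Bankole (weight 1) → 2/3; Folake (weight 1/2) → 1/3.
Bankole predeceased; the 2/3 allotted to Bankole's branch passes to Bankole's issue by representation.
The 2/3 is divided into 3 equal shares of 2/9 among Jide, Yetunde, Zainab.
Jide is living and takes 2/9.
Yetunde is living and takes 2/9.
Zainab is living and takes 2/9.
Folake predeceased; the 1/3 allotted to Folake's branch passes to Folake's issue by representation.
The 1/3 is divided into 3 equal shares of 1/9 among Obafemi, Ifeoma, Segun.
Obafemi is living and takes 1/9.
Ifeoma is living and takes 1/9.
Segun is living and takes 1/9.

Ifeoma 1/9; Jide 2/9; Obafemi 1/9; Segun 1/9; Yetunde 2/9; Zainab 2/9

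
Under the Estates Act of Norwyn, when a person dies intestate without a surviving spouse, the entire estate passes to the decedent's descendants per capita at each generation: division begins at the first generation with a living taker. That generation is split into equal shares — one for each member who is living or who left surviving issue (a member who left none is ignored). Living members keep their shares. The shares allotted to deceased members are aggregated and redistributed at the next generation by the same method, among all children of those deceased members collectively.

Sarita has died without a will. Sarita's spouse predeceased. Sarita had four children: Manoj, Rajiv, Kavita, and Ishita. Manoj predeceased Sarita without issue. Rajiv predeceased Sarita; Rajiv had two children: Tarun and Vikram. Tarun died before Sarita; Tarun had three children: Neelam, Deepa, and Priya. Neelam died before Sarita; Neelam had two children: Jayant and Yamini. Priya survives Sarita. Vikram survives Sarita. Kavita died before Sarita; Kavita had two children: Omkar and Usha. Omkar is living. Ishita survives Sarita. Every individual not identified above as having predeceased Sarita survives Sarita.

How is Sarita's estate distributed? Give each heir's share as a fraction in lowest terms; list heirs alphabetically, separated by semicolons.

There is no surviving spouse, so the entire estate passes to Sarita's descendants per capita at each generation.
At generation 1 (Rajiv, Kavita, Ishita) there are 3 shares of (1)/3 = 1/3 each.
Living: Ishita — each takes 1/3.
Deceased: Rajiv and Kavita. Their combined 2/3 is pooled and carried to generation 2.
At generation 2 (Tarun, Vikram, Omkar, Usha) there are 4 shares of (2/3)/4 = 1/6 each.
Living: Vikram, Omkar, and Usha — each takes 1/6.
Deceased: Tarun. That 1/6 share is carried to generation 3.
At generation 3 (Neelam, Deepa, Priya) there are 3 shares of (1/6)/3 = 1/18 each.
Living: Deepa and Priya — each takes 1/18.
Deceased: Neelam. That 1/18 share is carried to generation 4.
At generation 4 (Jayant, Yamini) there are 2 shares of (1/18)/2 = 1/36 each.
Living: Jayant and Yamini — each takes 1/36.

Deepa 1/18; Ishita 1/3; Jayant 1/36; Omkar 1/6; Priya 1/18; Usha 1/6; Vikram 1/6; Yamini 1/36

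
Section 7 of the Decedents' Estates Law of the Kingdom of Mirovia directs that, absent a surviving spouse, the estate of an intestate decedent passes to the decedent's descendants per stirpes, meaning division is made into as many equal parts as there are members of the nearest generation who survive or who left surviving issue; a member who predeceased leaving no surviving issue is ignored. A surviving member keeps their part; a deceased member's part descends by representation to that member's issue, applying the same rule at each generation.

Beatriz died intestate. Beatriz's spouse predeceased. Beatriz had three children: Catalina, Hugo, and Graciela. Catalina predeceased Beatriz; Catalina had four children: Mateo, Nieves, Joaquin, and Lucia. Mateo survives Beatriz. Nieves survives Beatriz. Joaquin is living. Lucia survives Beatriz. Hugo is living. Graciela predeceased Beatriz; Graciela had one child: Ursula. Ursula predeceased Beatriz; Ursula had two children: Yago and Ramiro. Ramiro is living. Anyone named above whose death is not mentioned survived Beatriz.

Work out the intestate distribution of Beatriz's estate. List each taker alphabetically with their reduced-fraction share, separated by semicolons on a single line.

Hugo 1/3; Joaquin 1/12; Lucia 1/12; Mateo 1/12; Nieves 1/12; Ramiro 1/6; Yago 1/6

There is no surviving spouse, so the entire estate passes to Beatriz's descendants per stirpes.
The estate is divided into 3 equal shares of 1/3 among Catalina, Hugo, Graciela.
Catalina predeceased; the 1/3 allotted to Catalina's branch passes to Catalina's issue by representation.
The 1/3 is divided into 4 equal shares of 1/12 among Mateo, Nieves, Joaquin, Lucia.
Mateo is living and takes 1/12.
Nieves is living and takes 1/12.
Joaquin is living and takes 1/12.
Lucia is living and takes 1/12.
Hugo is living and takes 1/3.
Graciela predeceased; the 1/3 allotted to Graciela's branch passes to Graciela's issue by representation.
Ursula's line is the sole branch at this level, so the full 1/3 passes to Ursula's issue by representation.
The 1/3 is divided into 2 equal shares of 1/6 among Yago, Ramiro.
Yago is living and takes 1/6.
Ramiro is living and takes 1/6.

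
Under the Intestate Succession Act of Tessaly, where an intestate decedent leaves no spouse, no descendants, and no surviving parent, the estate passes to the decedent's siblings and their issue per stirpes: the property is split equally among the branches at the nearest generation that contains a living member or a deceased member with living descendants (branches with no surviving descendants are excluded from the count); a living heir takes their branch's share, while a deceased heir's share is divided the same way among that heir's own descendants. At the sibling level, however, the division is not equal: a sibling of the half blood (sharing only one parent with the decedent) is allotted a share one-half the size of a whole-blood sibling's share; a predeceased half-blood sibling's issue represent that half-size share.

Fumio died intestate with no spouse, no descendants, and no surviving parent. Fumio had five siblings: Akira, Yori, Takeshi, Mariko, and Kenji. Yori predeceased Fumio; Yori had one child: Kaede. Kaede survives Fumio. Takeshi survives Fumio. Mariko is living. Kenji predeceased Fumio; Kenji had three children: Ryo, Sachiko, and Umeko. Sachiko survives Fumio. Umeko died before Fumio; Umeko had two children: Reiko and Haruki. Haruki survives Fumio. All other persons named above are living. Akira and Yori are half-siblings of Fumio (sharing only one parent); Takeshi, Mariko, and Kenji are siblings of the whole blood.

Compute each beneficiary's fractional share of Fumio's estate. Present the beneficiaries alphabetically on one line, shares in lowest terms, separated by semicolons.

Akira 1/8; Haruki 1/24; Kaede 1/8; Mariko 1/4; Reiko 1/24; Ryo 1/12; Sachiko 1/12; Takeshi 1/4

No spouse, descendants, or parent survives, so the estate passes to Fumio's siblings per stirpes.
Half-blood siblings count for one-half the weight of whole-blood siblings at the initial division.
Dividing 1 in proportion to weights (total weight 4): Akira (weight 1/2) → 1/8; Yori (weight 1/2) → 1/8; Takeshi (weight 1) → 1/4; Mariko (weight 1) → 1/4; Kenji (weight 1) → 1/4.
Akira is living and takes 1/8.
Yori predeceased; the 1/8 allotted to Yori's branch passes to Yori's issue by representation.
Kaede is the sole taker at this level and receives the full 1/8.
Takeshi is living and takes 1/4.
Mariko is living and takes 1/4.
Kenji predeceased; the 1/4 allotted to Kenji's branch passes to Kenji's issue by representation.
The 1/4 is divided into 3 equal shares of 1/12 among Ryo, Sachiko, Umeko.
Ryo is living and takes 1/12.
Sachiko is living and takes 1/12.
Umeko predeceased; the 1/12 allotted to Umeko's branch passes to Umeko's issue by representation.
The 1/12 is divided into 2 equal shares of 1/24 among Reiko, Haruki.
Reiko is living and takes 1/24.
Haruki is living and takes 1/24.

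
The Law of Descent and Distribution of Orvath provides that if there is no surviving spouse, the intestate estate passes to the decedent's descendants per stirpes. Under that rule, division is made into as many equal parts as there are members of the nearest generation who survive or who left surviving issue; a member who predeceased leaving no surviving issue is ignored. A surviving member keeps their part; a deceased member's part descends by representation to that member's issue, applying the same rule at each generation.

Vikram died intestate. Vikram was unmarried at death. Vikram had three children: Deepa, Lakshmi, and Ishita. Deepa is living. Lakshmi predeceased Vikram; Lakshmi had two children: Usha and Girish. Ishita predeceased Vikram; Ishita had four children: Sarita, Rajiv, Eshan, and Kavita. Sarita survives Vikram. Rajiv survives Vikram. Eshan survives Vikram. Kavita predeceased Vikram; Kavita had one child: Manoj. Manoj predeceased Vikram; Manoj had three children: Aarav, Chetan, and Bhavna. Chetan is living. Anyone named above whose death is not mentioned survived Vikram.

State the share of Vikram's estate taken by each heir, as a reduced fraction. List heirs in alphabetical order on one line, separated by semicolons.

Aarav 1/36; Bhavna 1/36; Chetan 1/36; Deepa 1/3; Eshan 1/12; Girish 1/6; Rajiv 1/12; Sarita 1/12; Usha 1/6

There is no surviving spouse, so the entire estate passes to Vikram's descendants per stirpes.
The estate is divided into 3 equal shares of 1/3 among Deepa, Lakshmi, Ishita.
Deepa is living and takes 1/3.
Lakshmi predeceased; the 1/3 allotted to Lakshmi's branch passes to Lakshmi's issue by representation.
The 1/3 is divided into 2 equal shares of 1/6 among Usha, Girish.
Usha is living and takes 1/6.
Girish is living and takes 1/6.
Ishita predeceased; the 1/3 allotted to Ishita's branch passes to Ishita's issue by representation.
The 1/3 is divided into 4 equal shares of 1/12 among Sarita, Rajiv, Eshan, Kavita.
Sarita is living and takes 1/12.
Rajiv is living and takes 1/12.
Eshan is living and takes 1/12.
Kavita predeceased; the 1/12 allotted to Kavita's branch passes to Kavita's issue by representation.
Manoj's line is the sole branch at this level, so the full 1/12 passes to Manoj's issue by representation.
The 1/12 is divided into 3 equal shares of 1/36 among Aarav, Chetan, Bhavna.
Aarav is living and takes 1/36.
Chetan is living and takes 1/36.
Bhavna is living and takes 1/36.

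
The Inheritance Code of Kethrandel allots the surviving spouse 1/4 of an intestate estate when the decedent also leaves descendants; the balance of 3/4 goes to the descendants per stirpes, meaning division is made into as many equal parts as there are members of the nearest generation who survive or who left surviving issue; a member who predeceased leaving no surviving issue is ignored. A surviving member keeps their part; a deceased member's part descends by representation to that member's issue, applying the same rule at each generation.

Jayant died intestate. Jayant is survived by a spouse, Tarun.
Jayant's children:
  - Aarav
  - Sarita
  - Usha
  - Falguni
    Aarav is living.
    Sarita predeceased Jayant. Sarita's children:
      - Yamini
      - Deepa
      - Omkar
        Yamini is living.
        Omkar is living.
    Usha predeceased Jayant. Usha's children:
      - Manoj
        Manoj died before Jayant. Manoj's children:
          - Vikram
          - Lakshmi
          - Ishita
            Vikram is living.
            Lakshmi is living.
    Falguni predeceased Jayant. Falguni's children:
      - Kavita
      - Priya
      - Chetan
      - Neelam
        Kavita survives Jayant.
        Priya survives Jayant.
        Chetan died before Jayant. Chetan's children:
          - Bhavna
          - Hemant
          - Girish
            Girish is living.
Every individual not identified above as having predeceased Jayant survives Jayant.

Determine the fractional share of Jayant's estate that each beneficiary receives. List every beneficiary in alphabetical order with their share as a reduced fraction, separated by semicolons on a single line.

Aarav 3/16; Bhavna 1/64; Deepa 1/16; Girish 1/64; Hemant 1/64; Ishita 1/16; Kavita 3/64; Lakshmi 1/16; Neelam 3/64; Omkar 1/16; Priya 3/64; Tarun 1/4; Vikram 1/16; Yamini 1/16

Tarun, as surviving spouse, takes 1/4.
The remaining 3/4 passes to Jayant's descendants per stirpes.
The 3/4 is divided into 4 equal shares of 3/16 among Aarav, Sarita, Usha, Falguni.
Aarav is living and takes 3/16.
Sarita predeceased; the 3/16 allotted to Sarita's branch passes to Sarita's issue by representation.
The 3/16 is divided into 3 equal shares of 1/16 among Yamini, Deepa, Omkar.
Yamini is living and takes 1/16.
Deepa is living and takes 1/16.
Omkar is living and takes 1/16.
Usha predeceased; the 3/16 allotted to Usha's branch passes to Usha's issue by representation.
Manoj's line is the sole branch at this level, so the full 3/16 passes to Manoj's issue by representation.
The 3/16 is divided into 3 equal shares of 1/16 among Vikram, Lakshmi, Ishita.
Vikram is living and takes 1/16.
Lakshmi is living and takes 1/16.
Ishita is living and takes 1/16.
Falguni predeceased; the 3/16 allotted to Falguni's branch passes to Falguni's issue by representation.
The 3/16 is divided into 4 equal shares of 3/64 among Kavita, Priya, Chetan, Neelam.
Kavita is living and takes 3/64.
Priya is living and takes 3/64.
Chetan predeceased; the 3/64 allotted to Chetan's branch passes to Chetan's issue by representation.
The 3/64 is divided into 3 equal shares of 1/64 among Bhavna, Hemant, Girish.
Bhavna is living and takes 1/64.
Hemant is living and takes 1/64.
Girish is living and takes 1/64.
Neelam is living and takes 3/64.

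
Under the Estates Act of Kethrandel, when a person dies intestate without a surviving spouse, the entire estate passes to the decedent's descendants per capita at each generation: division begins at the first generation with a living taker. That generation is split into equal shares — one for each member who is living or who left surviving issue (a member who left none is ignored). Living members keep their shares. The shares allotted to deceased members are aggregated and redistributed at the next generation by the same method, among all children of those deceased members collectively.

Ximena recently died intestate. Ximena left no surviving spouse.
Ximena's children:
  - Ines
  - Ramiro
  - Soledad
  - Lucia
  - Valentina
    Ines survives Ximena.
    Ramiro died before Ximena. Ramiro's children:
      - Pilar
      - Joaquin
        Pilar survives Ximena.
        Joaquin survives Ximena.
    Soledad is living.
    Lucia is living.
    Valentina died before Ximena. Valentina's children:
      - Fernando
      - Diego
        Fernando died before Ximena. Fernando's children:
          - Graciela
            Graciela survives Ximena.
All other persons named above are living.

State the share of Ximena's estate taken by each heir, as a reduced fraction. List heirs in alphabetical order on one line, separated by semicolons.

There is no surviving spouse, so the entire estate passes to Ximena's descendants per capita at each generation.
At generation 1 (Ines, Ramiro, Soledad, Lucia, Valentina) there are 5 shares of (1)/5 = 1/5 each.
Living: Ines, Soledad, and Lucia — each takes 1/5.
Deceased: Ramiro and Valentina. Their combined 2/5 is pooled and carried to generation 2.
At generation 2 (Pilar, Joaquin, Fernando, Diego) there are 4 shares of (2/5)/4 = 1/10 each.
Living: Pilar, Joaquin, and Diego — each takes 1/10.
Deceased: Fernando. That 1/10 share is carried to generation 3.
At generation 3 (Graciela) there are 1 shares of (1/10)/1 = 1/10 each.
Living: Graciela — each takes 1/10.

Diego 1/10; Graciela 1/10; Ines 1/5; Joaquin 1/10; Lucia 1/5; Pilar 1/10; Soledad 1/5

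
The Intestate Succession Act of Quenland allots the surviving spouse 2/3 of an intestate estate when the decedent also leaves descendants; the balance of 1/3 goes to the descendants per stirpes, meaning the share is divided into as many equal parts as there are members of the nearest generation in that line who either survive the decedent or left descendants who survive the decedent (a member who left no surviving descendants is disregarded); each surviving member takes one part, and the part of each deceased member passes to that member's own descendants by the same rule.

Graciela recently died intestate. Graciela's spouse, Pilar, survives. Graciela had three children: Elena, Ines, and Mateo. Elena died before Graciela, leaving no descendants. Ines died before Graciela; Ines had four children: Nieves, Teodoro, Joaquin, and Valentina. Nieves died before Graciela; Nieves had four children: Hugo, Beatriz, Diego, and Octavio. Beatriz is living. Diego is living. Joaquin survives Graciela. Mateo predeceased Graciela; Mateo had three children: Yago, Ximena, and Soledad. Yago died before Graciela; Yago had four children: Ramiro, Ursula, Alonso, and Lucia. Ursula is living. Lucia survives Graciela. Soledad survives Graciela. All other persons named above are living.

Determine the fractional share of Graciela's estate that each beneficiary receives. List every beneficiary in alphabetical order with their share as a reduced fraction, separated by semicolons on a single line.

Alonso 1/72; Beatriz 1/96; Diego 1/96; Hugo 1/96; Joaquin 1/24; Lucia 1/72; Octavio 1/96; Pilar 2/3; Ramiro 1/72; Soledad 1/18; Teodoro 1/24; Ursula 1/72; Valentina 1/24; Ximena 1/18

Pilar, as surviving spouse, takes 2/3.
The remaining 1/3 passes to Graciela's descendants per stirpes.
Elena left no surviving issue, so that branch lapses and is disregarded.
The 1/3 is divided into 2 equal shares of 1/6 among Ines, Mateo.
Ines predeceased; the 1/6 allotted to Ines's branch passes to Ines's issue by representation.
The 1/6 is divided into 4 equal shares of 1/24 among Nieves, Teodoro, Joaquin, Valentina.
Nieves predeceased; the 1/24 allotted to Nieves's branch passes to Nieves's issue by representation.
The 1/24 is divided into 4 equal shares of 1/96 among Hugo, Beatriz, Diego, Octavio.
Hugo is living and takes 1/96.
Beatriz is living and takes 1/96.
Diego is living and takes 1/96.
Octavio is living and takes 1/96.
Teodoro is living and takes 1/24.
Joaquin is living and takes 1/24.
Valentina is living and takes 1/24.
Mateo predeceased; the 1/6 allotted to Mateo's branch passes to Mateo's issue by representation.
The 1/6 is divided into 3 equal shares of 1/18 among Yago, Ximena, Soledad.
Yago predeceased; the 1/18 allotted to Yago's branch passes to Yago's issue by representation.
The 1/18 is divided into 4 equal shares of 1/72 among Ramiro, Ursula, Alonso, Lucia.
Ramiro is living and takes 1/72.
Ursula is living and takes 1/72.
Alonso is living and takes 1/72.
Lucia is living and takes 1/72.
Ximena is living and takes 1/18.
Soledad is living and takes 1/18.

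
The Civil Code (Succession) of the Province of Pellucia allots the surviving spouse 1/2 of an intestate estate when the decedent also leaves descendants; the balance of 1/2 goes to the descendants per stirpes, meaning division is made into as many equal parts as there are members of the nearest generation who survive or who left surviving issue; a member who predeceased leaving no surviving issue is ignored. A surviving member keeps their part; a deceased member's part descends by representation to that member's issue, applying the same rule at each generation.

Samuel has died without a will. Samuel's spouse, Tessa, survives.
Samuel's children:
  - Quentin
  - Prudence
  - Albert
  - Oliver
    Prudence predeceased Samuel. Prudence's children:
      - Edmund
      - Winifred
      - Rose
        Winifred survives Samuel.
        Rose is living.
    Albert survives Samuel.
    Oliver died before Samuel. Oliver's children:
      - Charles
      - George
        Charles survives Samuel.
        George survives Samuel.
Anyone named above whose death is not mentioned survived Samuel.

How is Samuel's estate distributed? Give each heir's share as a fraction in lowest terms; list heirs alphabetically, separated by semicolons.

Tessa, as surviving spouse, takes 1/2.
The remaining 1/2 passes to Samuel's descendants per stirpes.
The 1/2 is divided into 4 equal shares of 1/8 among Quentin, Prudence, Albert, Oliver.
Quentin is living and takes 1/8.
Prudence predeceased; the 1/8 allotted to Prudence's branch passes to Prudence's issue by representation.
The 1/8 is divided into 3 equal shares of 1/24 among Edmund, Winifred, Rose.
Edmund is living and takes 1/24.
Winifred is living and takes 1/24.
Rose is living and takes 1/24.
Albert is living and takes 1/8.
Oliver predeceased; the 1/8 allotted to Oliver's branch passes to Oliver's issue by representation.
The 1/8 is divided into 2 equal shares of 1/16 among Charles, George.
Charles is living and takes 1/16.
George is living and takes 1/16.

Albert 1/8; Charles 1/16; Edmund 1/24; George 1/16; Quentin 1/8; Rose 1/24; Tessa 1/2; Winifred 1/24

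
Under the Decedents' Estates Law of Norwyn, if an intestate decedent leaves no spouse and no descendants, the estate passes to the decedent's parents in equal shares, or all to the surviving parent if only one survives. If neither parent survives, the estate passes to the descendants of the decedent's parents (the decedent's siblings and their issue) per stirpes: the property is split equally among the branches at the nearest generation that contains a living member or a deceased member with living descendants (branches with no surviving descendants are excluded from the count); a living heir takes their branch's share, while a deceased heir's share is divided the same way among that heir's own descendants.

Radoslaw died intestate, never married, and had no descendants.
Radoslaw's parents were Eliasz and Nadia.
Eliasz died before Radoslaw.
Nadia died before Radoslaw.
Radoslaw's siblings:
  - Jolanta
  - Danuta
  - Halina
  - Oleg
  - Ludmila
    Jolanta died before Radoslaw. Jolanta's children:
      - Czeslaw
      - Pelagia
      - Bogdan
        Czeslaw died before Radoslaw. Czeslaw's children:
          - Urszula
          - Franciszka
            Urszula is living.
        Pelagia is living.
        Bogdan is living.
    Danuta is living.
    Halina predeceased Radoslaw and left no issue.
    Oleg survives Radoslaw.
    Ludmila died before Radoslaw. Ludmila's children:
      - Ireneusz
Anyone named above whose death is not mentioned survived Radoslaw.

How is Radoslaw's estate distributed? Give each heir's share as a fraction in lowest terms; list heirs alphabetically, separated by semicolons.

Neither parent survives and there are no descendants, so the estate passes to Radoslaw's siblings and their issue per stirpes.
Halina left no surviving issue, so that branch lapses and is disregarded.
The estate is divided into 4 equal shares of 1/4 among Jolanta, Danuta, Oleg, Ludmila.
Jolanta predeceased; the 1/4 allotted to Jolanta's branch passes to Jolanta's issue by representation.
The 1/4 is divided into 3 equal shares of 1/12 among Czeslaw, Pelagia, Bogdan.
Czeslaw predeceased; the 1/12 allotted to Czeslaw's branch passes to Czeslaw's issue by representation.
The 1/12 is divided into 2 equal shares of 1/24 among Urszula, Franciszka.
Urszula is living and takes 1/24.
Franciszka is living and takes 1/24.
Pelagia is living and takes 1/12.
Bogdan is living and takes 1/12.
Danuta is living and takes 1/4.
Oleg is living and takes 1/4.
Ludmila predeceased; the 1/4 allotted to Ludmila's branch passes to Ludmila's issue by representation.
Ireneusz is the sole taker at this level and receives the full 1/4.

Bogdan 1/12; Danuta 1/4; Franciszka 1/24; Ireneusz 1/4; Oleg 1/4; Pelagia 1/12; Urszula 1/24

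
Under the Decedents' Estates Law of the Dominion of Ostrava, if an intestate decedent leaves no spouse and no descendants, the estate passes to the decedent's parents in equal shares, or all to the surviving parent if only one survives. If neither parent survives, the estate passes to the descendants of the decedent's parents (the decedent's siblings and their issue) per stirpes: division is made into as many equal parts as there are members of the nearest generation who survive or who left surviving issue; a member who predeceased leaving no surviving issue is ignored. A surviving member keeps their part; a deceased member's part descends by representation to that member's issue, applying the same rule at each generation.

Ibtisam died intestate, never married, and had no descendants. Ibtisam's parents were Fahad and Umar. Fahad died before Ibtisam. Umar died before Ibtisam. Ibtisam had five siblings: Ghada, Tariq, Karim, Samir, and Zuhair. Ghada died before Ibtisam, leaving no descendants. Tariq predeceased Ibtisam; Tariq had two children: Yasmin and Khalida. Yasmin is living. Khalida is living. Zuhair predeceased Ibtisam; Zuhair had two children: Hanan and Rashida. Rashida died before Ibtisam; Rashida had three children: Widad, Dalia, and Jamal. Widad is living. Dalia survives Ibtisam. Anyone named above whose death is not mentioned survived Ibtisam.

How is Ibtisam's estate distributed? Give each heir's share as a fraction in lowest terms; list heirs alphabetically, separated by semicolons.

Dalia 1/24; Hanan 1/8; Jamal 1/24; Karim 1/4; Khalida 1/8; Samir 1/4; Widad 1/24; Yasmin 1/8

Neither parent survives and there are no descendants, so the estate passes to Ibtisam's siblings and their issue per stirpes.
Ghada left no surviving issue, so that branch lapses and is disregarded.
The estate is divided into 4 equal shares of 1/4 among Tariq, Karim, Samir, Zuhair.
Tariq predeceased; the 1/4 allotted to Tariq's branch passes to Tariq's issue by representation.
The 1/4 is divided into 2 equal shares of 1/8 among Yasmin, Khalida.
Yasmin is living and takes 1/8.
Khalida is living and takes 1/8.
Karim is living and takes 1/4.
Samir is living and takes 1/4.
Zuhair predeceased; the 1/4 allotted to Zuhair's branch passes to Zuhair's issue by representation.
The 1/4 is divided into 2 equal shares of 1/8 among Hanan, Rashida.
Hanan is living and takes 1/8.
Rashida predeceased; the 1/8 allotted to Rashida's branch passes to Rashida's issue by representation.
The 1/8 is divided into 3 equal shares of 1/24 among Widad, Dalia, Jamal.
Widad is living and takes 1/24.
Dalia is living and takes 1/24.
Jamal is living and takes 1/24.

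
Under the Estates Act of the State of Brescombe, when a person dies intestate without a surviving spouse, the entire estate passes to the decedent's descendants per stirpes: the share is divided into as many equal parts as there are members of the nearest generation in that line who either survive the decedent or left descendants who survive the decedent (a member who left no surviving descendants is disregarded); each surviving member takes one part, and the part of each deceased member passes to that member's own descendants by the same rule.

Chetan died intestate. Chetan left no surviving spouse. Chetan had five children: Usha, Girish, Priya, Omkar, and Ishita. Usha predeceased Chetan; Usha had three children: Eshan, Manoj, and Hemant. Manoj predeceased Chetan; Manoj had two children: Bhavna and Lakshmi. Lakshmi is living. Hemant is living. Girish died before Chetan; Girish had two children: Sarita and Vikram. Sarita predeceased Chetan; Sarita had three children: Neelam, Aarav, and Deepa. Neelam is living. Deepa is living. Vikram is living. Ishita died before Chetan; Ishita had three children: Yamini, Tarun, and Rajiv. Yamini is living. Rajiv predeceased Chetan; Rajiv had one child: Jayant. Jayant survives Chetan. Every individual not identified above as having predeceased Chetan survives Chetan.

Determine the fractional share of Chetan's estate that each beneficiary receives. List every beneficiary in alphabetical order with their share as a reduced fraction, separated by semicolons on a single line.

Aarav 1/30; Bhavna 1/30; Deepa 1/30; Eshan 1/15; Hemant 1/15; Jayant 1/15; Lakshmi 1/30; Neelam 1/30; Omkar 1/5; Priya 1/5; Tarun 1/15; Vikram 1/10; Yamini 1/15

There is no surviving spouse, so the entire estate passes to Chetan's descendants per stirpes.
The estate is divided into 5 equal shares of 1/5 among Usha, Girish, Priya, Omkar, Ishita.
Usha predeceased; the 1/5 allotted to Usha's branch passes to Usha's issue by representation.
The 1/5 is divided into 3 equal shares of 1/15 among Eshan, Manoj, Hemant.
Eshan is living and takes 1/15.
Manoj predeceased; the 1/15 allotted to Manoj's branch passes to Manoj's issue by representation.
The 1/15 is divided into 2 equal shares of 1/30 among Bhavna, Lakshmi.
Bhavna is living and takes 1/30.
Lakshmi is living and takes 1/30.
Hemant is living and takes 1/15.
Girish predeceased; the 1/5 allotted to Girish's branch passes to Girish's issue by representation.
The 1/5 is divided into 2 equal shares of 1/10 among Sarita, Vikram.
Sarita predeceased; the 1/10 allotted to Sarita's branch passes to Sarita's issue by representation.
The 1/10 is divided into 3 equal shares of 1/30 among Neelam, Aarav, Deepa.
Neelam is living and takes 1/30.
Aarav is living and takes 1/30.
Deepa is living and takes 1/30.
Vikram is living and takes 1/10.
Priya is living and takes 1/5.
Omkar is living and takes 1/5.
Ishita predeceased; the 1/5 allotted to Ishita's branch passes to Ishita's issue by representation.
The 1/5 is divided into 3 equal shares of 1/15 among Yamini, Tarun, Rajiv.
Yamini is living and takes 1/15.
Tarun is living and takes 1/15.
Rajiv predeceased; the 1/15 allotted to Rajiv's branch passes to Rajiv's issue by representation.
Jayant is the sole taker at this level and receives the full 1/15.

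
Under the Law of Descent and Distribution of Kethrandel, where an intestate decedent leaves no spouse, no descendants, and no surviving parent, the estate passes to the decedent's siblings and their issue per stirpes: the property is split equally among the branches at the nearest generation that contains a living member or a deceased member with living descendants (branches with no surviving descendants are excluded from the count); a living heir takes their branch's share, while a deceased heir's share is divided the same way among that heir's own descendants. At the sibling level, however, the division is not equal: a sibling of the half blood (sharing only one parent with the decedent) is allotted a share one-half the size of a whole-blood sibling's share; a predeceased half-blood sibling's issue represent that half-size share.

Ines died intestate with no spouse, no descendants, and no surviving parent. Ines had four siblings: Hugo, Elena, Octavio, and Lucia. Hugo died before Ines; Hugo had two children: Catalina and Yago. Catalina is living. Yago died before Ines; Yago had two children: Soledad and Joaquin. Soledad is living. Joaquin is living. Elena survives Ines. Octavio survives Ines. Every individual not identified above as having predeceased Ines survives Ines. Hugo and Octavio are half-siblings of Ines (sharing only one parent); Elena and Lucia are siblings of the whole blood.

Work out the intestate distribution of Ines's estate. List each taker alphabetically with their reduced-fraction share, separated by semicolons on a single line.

No spouse, descendants, or parent survives, so the estate passes to Ines's siblings per stirpes.
Half-blood siblings count for one-half the weight of whole-blood siblings at the initial division.
Dividing 1 in proportion to weights (total weight 3): Hugo (weight 1/2) → 1/6; Elena (weight 1) → 1/3; Octavio (weight 1/2) → 1/6; Lucia (weight 1) → 1/3.
Hugo predeceased; the 1/6 allotted to Hugo's branch passes to Hugo's issue by representation.
The 1/6 is divided into 2 equal shares of 1/12 among Catalina, Yago.
Catalina is living and takes 1/12.
Yago predeceased; the 1/12 allotted to Yago's branch passes to Yago's issue by representation.
The 1/12 is divided into 2 equal shares of 1/24 among Soledad, Joaquin.
Soledad is living and takes 1/24.
Joaquin is living and takes 1/24.
Elena is living and takes 1/3.
Octavio is living and takes 1/6.
Lucia is living and takes 1/3.

Catalina 1/12; Elena 1/3; Joaquin 1/24; Lucia 1/3; Octavio 1/6; Soledad 1/24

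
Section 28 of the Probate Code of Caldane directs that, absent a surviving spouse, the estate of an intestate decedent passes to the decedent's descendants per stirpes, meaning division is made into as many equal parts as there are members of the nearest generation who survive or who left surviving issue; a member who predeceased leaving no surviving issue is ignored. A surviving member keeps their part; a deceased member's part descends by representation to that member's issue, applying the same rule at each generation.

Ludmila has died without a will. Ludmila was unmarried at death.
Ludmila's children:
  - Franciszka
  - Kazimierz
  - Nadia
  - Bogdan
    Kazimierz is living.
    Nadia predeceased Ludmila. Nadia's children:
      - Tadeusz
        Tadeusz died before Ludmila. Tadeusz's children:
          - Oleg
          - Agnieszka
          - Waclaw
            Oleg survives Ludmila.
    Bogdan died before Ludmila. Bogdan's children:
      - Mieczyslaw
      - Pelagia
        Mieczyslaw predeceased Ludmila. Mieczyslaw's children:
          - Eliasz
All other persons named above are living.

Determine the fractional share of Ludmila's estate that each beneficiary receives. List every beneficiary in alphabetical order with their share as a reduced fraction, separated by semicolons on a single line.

Agnieszka 1/12; Eliasz 1/8; Franciszka 1/4; Kazimierz 1/4; Oleg 1/12; Pelagia 1/8; Waclaw 1/12

There is no surviving spouse, so the entire estate passes to Ludmila's descendants per stirpes.
The estate is divided into 4 equal shares of 1/4 among Franciszka, Kazimierz, Nadia, Bogdan.
Franciszka is living and takes 1/4.
Kazimierz is living and takes 1/4.
Nadia predeceased; the 1/4 allotted to Nadia's branch passes to Nadia's issue by representation.
Tadeusz's line is the sole branch at this level, so the full 1/4 passes to Tadeusz's issue by representation.
The 1/4 is divided into 3 equal shares of 1/12 among Oleg, Agnieszka, Waclaw.
Oleg is living and takes 1/12.
Agnieszka is living and takes 1/12.
Waclaw is living and takes 1/12.
Bogdan predeceased; the 1/4 allotted to Bogdan's branch passes to Bogdan's issue by representation.
The 1/4 is divided into 2 equal shares of 1/8 among Mieczyslaw, Pelagia.
Mieczyslaw predeceased; the 1/8 allotted to Mieczyslaw's branch passes to Mieczyslaw's issue by representation.
Eliasz is the sole taker at this level and receives the full 1/8.
Pelagia is living and takes 1/8.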